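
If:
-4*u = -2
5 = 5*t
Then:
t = 1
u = 1/2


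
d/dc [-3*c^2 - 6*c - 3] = -6*c - 6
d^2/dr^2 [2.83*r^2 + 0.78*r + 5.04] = 5.66000000000000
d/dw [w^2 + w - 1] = 2*w + 1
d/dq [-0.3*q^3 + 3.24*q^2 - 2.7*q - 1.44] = -0.9*q^2 + 6.48*q - 2.7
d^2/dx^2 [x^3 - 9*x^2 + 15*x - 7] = 6*x - 18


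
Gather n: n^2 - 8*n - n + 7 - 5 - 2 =n^2 - 9*n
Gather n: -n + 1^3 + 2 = 3 - n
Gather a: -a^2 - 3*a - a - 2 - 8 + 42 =-a^2 - 4*a + 32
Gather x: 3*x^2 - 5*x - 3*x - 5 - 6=3*x^2 - 8*x - 11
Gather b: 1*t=t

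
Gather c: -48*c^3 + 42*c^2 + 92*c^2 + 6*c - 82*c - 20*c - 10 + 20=-48*c^3 + 134*c^2 - 96*c + 10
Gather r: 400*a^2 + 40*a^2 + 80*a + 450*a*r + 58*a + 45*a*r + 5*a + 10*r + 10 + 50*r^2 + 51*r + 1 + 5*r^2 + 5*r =440*a^2 + 143*a + 55*r^2 + r*(495*a + 66) + 11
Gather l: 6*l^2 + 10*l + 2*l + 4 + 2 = 6*l^2 + 12*l + 6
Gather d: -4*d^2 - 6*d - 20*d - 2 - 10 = -4*d^2 - 26*d - 12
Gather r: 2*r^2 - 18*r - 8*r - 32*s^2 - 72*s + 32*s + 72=2*r^2 - 26*r - 32*s^2 - 40*s + 72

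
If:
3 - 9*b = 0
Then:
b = 1/3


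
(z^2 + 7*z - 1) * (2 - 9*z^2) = -9*z^4 - 63*z^3 + 11*z^2 + 14*z - 2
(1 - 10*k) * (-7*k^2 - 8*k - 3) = 70*k^3 + 73*k^2 + 22*k - 3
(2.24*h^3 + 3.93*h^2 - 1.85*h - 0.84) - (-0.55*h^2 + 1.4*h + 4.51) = 2.24*h^3 + 4.48*h^2 - 3.25*h - 5.35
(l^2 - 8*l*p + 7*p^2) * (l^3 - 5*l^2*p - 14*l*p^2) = l^5 - 13*l^4*p + 33*l^3*p^2 + 77*l^2*p^3 - 98*l*p^4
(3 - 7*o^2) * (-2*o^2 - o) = 14*o^4 + 7*o^3 - 6*o^2 - 3*o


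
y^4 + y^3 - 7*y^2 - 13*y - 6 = (y - 3)*(y + 1)^2*(y + 2)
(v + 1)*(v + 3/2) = v^2 + 5*v/2 + 3/2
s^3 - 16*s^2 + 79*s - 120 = (s - 8)*(s - 5)*(s - 3)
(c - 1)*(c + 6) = c^2 + 5*c - 6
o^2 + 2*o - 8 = (o - 2)*(o + 4)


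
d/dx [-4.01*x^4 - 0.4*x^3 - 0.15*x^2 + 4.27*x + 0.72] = -16.04*x^3 - 1.2*x^2 - 0.3*x + 4.27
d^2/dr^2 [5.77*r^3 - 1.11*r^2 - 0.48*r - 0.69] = 34.62*r - 2.22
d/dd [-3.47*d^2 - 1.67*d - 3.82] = -6.94*d - 1.67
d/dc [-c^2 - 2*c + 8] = -2*c - 2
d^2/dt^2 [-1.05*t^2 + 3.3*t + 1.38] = -2.10000000000000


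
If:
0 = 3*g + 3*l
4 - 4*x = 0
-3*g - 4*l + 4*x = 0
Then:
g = -4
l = 4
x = 1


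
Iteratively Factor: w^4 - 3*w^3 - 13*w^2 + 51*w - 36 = (w - 3)*(w^3 - 13*w + 12) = (w - 3)^2*(w^2 + 3*w - 4) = (w - 3)^2*(w - 1)*(w + 4)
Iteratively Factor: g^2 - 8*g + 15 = (g - 3)*(g - 5)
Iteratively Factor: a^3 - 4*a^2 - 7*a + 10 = (a - 1)*(a^2 - 3*a - 10) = (a - 5)*(a - 1)*(a + 2)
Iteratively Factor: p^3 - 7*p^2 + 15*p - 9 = (p - 1)*(p^2 - 6*p + 9) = (p - 3)*(p - 1)*(p - 3)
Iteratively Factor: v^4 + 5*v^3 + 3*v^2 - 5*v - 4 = (v + 1)*(v^3 + 4*v^2 - v - 4) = (v - 1)*(v + 1)*(v^2 + 5*v + 4) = (v - 1)*(v + 1)^2*(v + 4)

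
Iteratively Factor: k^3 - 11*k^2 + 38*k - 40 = (k - 2)*(k^2 - 9*k + 20) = (k - 4)*(k - 2)*(k - 5)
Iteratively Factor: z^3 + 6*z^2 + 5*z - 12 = (z + 4)*(z^2 + 2*z - 3) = (z + 3)*(z + 4)*(z - 1)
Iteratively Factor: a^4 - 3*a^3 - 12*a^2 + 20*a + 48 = (a - 4)*(a^3 + a^2 - 8*a - 12) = (a - 4)*(a - 3)*(a^2 + 4*a + 4) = (a - 4)*(a - 3)*(a + 2)*(a + 2)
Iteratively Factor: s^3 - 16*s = (s + 4)*(s^2 - 4*s) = s*(s + 4)*(s - 4)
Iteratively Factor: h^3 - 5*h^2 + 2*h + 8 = (h - 2)*(h^2 - 3*h - 4) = (h - 2)*(h + 1)*(h - 4)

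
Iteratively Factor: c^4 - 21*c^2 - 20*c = (c)*(c^3 - 21*c - 20) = c*(c + 1)*(c^2 - c - 20) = c*(c - 5)*(c + 1)*(c + 4)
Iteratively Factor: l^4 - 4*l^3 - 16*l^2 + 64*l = (l - 4)*(l^3 - 16*l) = (l - 4)^2*(l^2 + 4*l) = l*(l - 4)^2*(l + 4)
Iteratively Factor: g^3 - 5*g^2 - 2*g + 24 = (g - 3)*(g^2 - 2*g - 8) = (g - 4)*(g - 3)*(g + 2)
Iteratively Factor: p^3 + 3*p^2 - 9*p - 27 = (p - 3)*(p^2 + 6*p + 9) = (p - 3)*(p + 3)*(p + 3)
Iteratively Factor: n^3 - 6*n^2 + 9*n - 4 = (n - 1)*(n^2 - 5*n + 4) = (n - 1)^2*(n - 4)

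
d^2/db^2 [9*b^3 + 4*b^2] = 54*b + 8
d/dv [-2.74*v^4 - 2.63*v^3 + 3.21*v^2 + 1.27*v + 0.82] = -10.96*v^3 - 7.89*v^2 + 6.42*v + 1.27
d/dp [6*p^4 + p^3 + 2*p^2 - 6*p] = 24*p^3 + 3*p^2 + 4*p - 6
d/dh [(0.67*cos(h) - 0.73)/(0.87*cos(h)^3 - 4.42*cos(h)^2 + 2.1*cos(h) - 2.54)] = (1.1658*cos(h)^3 - 4.8667*cos(h)^2 + 6.4532*cos(h) + 0.1688)*sin(h)/(0.7569*cos(h)^6 - 7.6908*cos(h)^5 + 23.1904*cos(h)^4 - 22.9836*cos(h)^3 + 26.8636*cos(h)^2 - 10.668*cos(h) + 6.4516)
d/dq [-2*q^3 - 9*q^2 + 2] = 6*q*(-q - 3)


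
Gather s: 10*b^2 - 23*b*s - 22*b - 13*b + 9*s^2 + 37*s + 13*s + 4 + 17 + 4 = 10*b^2 - 35*b + 9*s^2 + s*(50 - 23*b) + 25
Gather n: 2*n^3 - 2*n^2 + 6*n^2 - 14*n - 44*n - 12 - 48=2*n^3 + 4*n^2 - 58*n - 60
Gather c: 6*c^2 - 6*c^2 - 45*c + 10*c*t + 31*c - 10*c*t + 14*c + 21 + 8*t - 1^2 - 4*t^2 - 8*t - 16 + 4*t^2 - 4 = 0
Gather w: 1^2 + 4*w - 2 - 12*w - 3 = -8*w - 4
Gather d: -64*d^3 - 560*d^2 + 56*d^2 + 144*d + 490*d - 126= -64*d^3 - 504*d^2 + 634*d - 126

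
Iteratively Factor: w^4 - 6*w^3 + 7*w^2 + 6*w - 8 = (w - 2)*(w^3 - 4*w^2 - w + 4) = (w - 2)*(w + 1)*(w^2 - 5*w + 4) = (w - 4)*(w - 2)*(w + 1)*(w - 1)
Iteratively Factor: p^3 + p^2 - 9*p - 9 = (p - 3)*(p^2 + 4*p + 3) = (p - 3)*(p + 3)*(p + 1)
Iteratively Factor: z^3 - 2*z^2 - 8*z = (z - 4)*(z^2 + 2*z) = z*(z - 4)*(z + 2)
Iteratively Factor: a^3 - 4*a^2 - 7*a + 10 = (a - 1)*(a^2 - 3*a - 10) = (a - 1)*(a + 2)*(a - 5)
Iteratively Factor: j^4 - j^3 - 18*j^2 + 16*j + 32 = (j - 2)*(j^3 + j^2 - 16*j - 16) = (j - 2)*(j + 1)*(j^2 - 16) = (j - 4)*(j - 2)*(j + 1)*(j + 4)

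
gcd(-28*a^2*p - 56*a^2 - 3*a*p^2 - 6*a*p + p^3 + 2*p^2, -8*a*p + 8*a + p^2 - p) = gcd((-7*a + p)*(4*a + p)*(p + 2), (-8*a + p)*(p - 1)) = 1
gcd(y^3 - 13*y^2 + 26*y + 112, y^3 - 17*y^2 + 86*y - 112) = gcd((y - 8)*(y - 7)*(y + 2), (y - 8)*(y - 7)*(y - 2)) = y^2 - 15*y + 56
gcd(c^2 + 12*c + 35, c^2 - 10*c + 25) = 1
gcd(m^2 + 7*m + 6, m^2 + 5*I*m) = 1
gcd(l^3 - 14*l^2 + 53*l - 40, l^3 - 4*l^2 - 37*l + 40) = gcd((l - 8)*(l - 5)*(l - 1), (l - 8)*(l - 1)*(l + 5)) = l^2 - 9*l + 8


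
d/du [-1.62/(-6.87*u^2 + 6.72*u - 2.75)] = (10.8864 - 22.2588*u)/(6.87*u^2 - 6.72*u + 2.75)^2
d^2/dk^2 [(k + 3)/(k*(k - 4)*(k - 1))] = 6*(k^5 + k^4 - 33*k^3 + 87*k^2 - 60*k + 16)/(k^3*(k^6 - 15*k^5 + 87*k^4 - 245*k^3 + 348*k^2 - 240*k + 64))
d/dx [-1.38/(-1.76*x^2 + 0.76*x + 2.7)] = (1.0488 - 4.8576*x)/(-1.76*x^2 + 0.76*x + 2.7)^2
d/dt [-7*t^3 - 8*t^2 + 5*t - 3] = -21*t^2 - 16*t + 5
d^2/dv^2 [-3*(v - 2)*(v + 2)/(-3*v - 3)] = -6/(v^3 + 3*v^2 + 3*v + 1)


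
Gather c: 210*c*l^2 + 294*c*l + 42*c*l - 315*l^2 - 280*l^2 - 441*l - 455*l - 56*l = c*(210*l^2 + 336*l) - 595*l^2 - 952*l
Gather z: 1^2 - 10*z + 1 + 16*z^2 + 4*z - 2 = 16*z^2 - 6*z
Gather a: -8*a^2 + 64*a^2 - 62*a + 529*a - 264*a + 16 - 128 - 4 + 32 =56*a^2 + 203*a - 84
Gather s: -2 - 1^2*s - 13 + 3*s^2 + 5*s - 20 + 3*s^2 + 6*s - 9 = 6*s^2 + 10*s - 44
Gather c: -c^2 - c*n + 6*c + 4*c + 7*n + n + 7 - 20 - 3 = -c^2 + c*(10 - n) + 8*n - 16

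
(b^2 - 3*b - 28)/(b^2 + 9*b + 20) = (b - 7)/(b + 5)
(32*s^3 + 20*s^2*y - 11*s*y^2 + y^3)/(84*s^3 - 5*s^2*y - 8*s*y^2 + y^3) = (-8*s^2 - 7*s*y + y^2)/(-21*s^2 - 4*s*y + y^2)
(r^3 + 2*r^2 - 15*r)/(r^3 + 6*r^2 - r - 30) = r*(r - 3)/(r^2 + r - 6)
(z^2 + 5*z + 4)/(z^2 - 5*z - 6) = (z + 4)/(z - 6)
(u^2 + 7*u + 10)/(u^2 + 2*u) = (u + 5)/u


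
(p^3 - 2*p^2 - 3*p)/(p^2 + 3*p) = (p^2 - 2*p - 3)/(p + 3)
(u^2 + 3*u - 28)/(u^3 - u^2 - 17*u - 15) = (-u^2 - 3*u + 28)/(-u^3 + u^2 + 17*u + 15)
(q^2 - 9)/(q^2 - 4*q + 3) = (q + 3)/(q - 1)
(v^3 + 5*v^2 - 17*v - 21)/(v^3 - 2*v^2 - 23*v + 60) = (v^2 + 8*v + 7)/(v^2 + v - 20)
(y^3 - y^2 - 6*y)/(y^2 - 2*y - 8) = y*(y - 3)/(y - 4)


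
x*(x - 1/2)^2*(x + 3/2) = x^4 + x^3/2 - 5*x^2/4 + 3*x/8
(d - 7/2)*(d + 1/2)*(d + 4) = d^3 + d^2 - 55*d/4 - 7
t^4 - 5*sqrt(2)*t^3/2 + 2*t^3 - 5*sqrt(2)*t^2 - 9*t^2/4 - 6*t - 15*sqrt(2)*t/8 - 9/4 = (t + 1/2)*(t + 3/2)*(t - 3*sqrt(2))*(t + sqrt(2)/2)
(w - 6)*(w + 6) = w^2 - 36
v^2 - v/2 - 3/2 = (v - 3/2)*(v + 1)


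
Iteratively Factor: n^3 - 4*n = (n)*(n^2 - 4) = n*(n + 2)*(n - 2)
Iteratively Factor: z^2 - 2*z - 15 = (z + 3)*(z - 5)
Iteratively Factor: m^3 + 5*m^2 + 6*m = (m + 2)*(m^2 + 3*m) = (m + 2)*(m + 3)*(m)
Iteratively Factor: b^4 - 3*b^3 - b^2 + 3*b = (b - 1)*(b^3 - 2*b^2 - 3*b) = (b - 1)*(b + 1)*(b^2 - 3*b) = b*(b - 1)*(b + 1)*(b - 3)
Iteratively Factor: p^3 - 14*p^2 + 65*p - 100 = (p - 5)*(p^2 - 9*p + 20) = (p - 5)*(p - 4)*(p - 5)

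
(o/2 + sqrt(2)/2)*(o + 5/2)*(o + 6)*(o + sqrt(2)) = o^4/2 + sqrt(2)*o^3 + 17*o^3/4 + 17*o^2/2 + 17*sqrt(2)*o^2/2 + 17*o/2 + 15*sqrt(2)*o + 15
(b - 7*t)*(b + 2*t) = b^2 - 5*b*t - 14*t^2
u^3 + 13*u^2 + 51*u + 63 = (u + 3)^2*(u + 7)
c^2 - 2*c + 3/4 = (c - 3/2)*(c - 1/2)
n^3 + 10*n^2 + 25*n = n*(n + 5)^2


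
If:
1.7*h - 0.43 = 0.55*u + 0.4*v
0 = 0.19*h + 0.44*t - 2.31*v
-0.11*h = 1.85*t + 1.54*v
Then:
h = 16.3348729792148*v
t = -1.80369515011547*v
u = 49.7623346630275*v - 0.781818181818182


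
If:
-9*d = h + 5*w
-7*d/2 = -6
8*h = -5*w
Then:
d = 12/7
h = 108/49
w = -864/245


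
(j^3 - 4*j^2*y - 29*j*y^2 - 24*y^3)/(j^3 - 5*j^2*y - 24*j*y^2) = (j + y)/j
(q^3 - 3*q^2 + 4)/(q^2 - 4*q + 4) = q + 1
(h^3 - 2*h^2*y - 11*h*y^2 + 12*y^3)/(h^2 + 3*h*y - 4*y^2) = (h^2 - h*y - 12*y^2)/(h + 4*y)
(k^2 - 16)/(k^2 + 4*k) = (k - 4)/k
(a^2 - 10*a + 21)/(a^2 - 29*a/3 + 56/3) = 3*(a - 3)/(3*a - 8)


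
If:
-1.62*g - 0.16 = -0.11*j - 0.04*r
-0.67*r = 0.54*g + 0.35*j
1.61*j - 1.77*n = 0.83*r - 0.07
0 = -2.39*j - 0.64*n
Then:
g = -0.10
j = -0.00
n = 0.00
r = 0.08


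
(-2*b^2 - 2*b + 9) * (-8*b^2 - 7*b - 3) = 16*b^4 + 30*b^3 - 52*b^2 - 57*b - 27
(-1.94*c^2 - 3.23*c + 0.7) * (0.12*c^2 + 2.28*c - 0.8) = -0.2328*c^4 - 4.8108*c^3 - 5.7284*c^2 + 4.18*c - 0.56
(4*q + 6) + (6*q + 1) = 10*q + 7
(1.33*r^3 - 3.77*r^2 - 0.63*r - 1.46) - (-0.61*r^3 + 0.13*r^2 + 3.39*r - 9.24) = 1.94*r^3 - 3.9*r^2 - 4.02*r + 7.78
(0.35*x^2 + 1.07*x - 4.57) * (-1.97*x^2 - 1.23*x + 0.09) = -0.6895*x^4 - 2.5384*x^3 + 7.7183*x^2 + 5.7174*x - 0.4113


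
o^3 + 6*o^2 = o^2*(o + 6)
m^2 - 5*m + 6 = (m - 3)*(m - 2)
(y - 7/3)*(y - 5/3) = y^2 - 4*y + 35/9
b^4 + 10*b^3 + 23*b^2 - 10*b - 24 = (b - 1)*(b + 1)*(b + 4)*(b + 6)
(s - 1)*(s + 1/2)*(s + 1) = s^3 + s^2/2 - s - 1/2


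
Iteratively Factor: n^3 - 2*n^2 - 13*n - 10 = (n + 1)*(n^2 - 3*n - 10) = (n - 5)*(n + 1)*(n + 2)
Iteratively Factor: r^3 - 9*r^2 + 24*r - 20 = (r - 2)*(r^2 - 7*r + 10) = (r - 5)*(r - 2)*(r - 2)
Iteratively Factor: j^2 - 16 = (j - 4)*(j + 4)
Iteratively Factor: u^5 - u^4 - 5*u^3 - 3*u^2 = (u - 3)*(u^4 + 2*u^3 + u^2) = (u - 3)*(u + 1)*(u^3 + u^2) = u*(u - 3)*(u + 1)*(u^2 + u) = u^2*(u - 3)*(u + 1)*(u + 1)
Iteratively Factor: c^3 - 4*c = (c)*(c^2 - 4) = c*(c - 2)*(c + 2)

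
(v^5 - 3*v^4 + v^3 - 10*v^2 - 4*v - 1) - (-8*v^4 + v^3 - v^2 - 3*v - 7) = v^5 + 5*v^4 - 9*v^2 - v + 6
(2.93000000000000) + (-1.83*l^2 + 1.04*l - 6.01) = -1.83*l^2 + 1.04*l - 3.08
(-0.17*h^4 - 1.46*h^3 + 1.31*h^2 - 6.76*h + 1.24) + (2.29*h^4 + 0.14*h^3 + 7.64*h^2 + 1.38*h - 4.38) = 2.12*h^4 - 1.32*h^3 + 8.95*h^2 - 5.38*h - 3.14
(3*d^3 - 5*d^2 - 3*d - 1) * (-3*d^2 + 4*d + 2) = -9*d^5 + 27*d^4 - 5*d^3 - 19*d^2 - 10*d - 2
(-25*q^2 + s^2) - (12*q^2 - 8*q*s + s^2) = -37*q^2 + 8*q*s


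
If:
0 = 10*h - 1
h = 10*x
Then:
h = 1/10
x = 1/100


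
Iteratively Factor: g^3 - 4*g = (g + 2)*(g^2 - 2*g) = g*(g + 2)*(g - 2)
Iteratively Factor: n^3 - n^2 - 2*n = (n)*(n^2 - n - 2) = n*(n - 2)*(n + 1)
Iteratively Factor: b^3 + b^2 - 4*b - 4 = (b + 2)*(b^2 - b - 2) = (b + 1)*(b + 2)*(b - 2)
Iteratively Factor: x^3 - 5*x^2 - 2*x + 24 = (x - 4)*(x^2 - x - 6) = (x - 4)*(x - 3)*(x + 2)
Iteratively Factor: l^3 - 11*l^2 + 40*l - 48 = (l - 4)*(l^2 - 7*l + 12) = (l - 4)*(l - 3)*(l - 4)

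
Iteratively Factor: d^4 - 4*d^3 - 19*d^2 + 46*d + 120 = (d - 4)*(d^3 - 19*d - 30) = (d - 5)*(d - 4)*(d^2 + 5*d + 6) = (d - 5)*(d - 4)*(d + 3)*(d + 2)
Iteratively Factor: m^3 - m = (m + 1)*(m^2 - m) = (m - 1)*(m + 1)*(m)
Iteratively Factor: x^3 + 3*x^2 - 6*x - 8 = (x + 4)*(x^2 - x - 2) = (x + 1)*(x + 4)*(x - 2)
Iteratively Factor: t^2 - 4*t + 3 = (t - 1)*(t - 3)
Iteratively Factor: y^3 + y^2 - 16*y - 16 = (y - 4)*(y^2 + 5*y + 4) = (y - 4)*(y + 4)*(y + 1)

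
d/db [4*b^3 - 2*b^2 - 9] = 4*b*(3*b - 1)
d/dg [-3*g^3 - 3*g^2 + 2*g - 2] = -9*g^2 - 6*g + 2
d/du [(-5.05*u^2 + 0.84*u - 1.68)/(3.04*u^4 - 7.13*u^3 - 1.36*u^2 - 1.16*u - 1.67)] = (30.704*u^5 - 43.6673*u^4 + 32.4072*u^3 - 28.9348*u^2 + 12.2974*u - 3.3516)/(9.2416*u^8 - 43.3504*u^7 + 42.5681*u^6 + 12.3408*u^5 + 8.2376*u^4 + 26.9694*u^3 + 5.888*u^2 + 3.8744*u + 2.7889)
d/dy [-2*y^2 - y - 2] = -4*y - 1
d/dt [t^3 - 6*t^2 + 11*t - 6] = 3*t^2 - 12*t + 11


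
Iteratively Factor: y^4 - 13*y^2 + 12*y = (y - 1)*(y^3 + y^2 - 12*y) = (y - 1)*(y + 4)*(y^2 - 3*y) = (y - 3)*(y - 1)*(y + 4)*(y)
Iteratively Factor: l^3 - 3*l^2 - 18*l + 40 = (l + 4)*(l^2 - 7*l + 10) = (l - 5)*(l + 4)*(l - 2)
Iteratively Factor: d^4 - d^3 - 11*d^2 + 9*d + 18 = (d - 3)*(d^3 + 2*d^2 - 5*d - 6) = (d - 3)*(d + 1)*(d^2 + d - 6) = (d - 3)*(d - 2)*(d + 1)*(d + 3)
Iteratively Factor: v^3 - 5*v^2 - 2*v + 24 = (v - 4)*(v^2 - v - 6) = (v - 4)*(v - 3)*(v + 2)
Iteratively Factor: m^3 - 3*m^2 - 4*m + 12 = (m - 2)*(m^2 - m - 6) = (m - 2)*(m + 2)*(m - 3)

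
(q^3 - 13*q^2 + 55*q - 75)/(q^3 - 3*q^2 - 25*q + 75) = (q - 5)/(q + 5)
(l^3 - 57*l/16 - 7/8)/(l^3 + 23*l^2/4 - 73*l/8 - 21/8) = (4*l^2 - l - 14)/(2*(2*l^2 + 11*l - 21))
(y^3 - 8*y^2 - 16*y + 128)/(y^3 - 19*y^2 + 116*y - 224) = (y + 4)/(y - 7)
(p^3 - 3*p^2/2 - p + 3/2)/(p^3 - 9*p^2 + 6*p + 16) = (2*p^2 - 5*p + 3)/(2*(p^2 - 10*p + 16))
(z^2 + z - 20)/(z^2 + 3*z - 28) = (z + 5)/(z + 7)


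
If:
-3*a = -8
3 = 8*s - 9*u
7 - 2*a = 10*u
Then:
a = 8/3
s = 9/16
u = 1/6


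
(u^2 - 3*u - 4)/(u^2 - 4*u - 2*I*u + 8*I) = (u + 1)/(u - 2*I)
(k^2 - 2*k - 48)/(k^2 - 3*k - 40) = (k + 6)/(k + 5)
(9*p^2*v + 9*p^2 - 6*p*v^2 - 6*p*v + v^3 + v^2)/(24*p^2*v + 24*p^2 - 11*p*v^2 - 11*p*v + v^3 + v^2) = (3*p - v)/(8*p - v)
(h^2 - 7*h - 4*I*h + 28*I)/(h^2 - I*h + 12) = (h - 7)/(h + 3*I)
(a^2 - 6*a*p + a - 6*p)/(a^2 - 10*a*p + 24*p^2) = (-a - 1)/(-a + 4*p)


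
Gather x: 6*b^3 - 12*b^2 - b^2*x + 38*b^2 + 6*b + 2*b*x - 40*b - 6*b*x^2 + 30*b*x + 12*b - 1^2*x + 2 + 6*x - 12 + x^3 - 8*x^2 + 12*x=6*b^3 + 26*b^2 - 22*b + x^3 + x^2*(-6*b - 8) + x*(-b^2 + 32*b + 17) - 10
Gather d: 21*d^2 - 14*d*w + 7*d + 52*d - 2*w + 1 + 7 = 21*d^2 + d*(59 - 14*w) - 2*w + 8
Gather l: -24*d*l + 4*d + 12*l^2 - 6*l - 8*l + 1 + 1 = 4*d + 12*l^2 + l*(-24*d - 14) + 2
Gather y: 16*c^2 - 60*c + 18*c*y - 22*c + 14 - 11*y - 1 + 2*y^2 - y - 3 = 16*c^2 - 82*c + 2*y^2 + y*(18*c - 12) + 10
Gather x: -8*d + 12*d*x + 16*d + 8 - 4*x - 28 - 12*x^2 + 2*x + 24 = 8*d - 12*x^2 + x*(12*d - 2) + 4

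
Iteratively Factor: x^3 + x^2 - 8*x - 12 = (x + 2)*(x^2 - x - 6) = (x - 3)*(x + 2)*(x + 2)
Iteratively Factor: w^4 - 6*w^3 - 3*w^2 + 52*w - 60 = (w - 5)*(w^3 - w^2 - 8*w + 12) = (w - 5)*(w + 3)*(w^2 - 4*w + 4) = (w - 5)*(w - 2)*(w + 3)*(w - 2)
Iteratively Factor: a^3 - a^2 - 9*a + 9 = (a + 3)*(a^2 - 4*a + 3) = (a - 3)*(a + 3)*(a - 1)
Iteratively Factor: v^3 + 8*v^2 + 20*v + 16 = (v + 4)*(v^2 + 4*v + 4) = (v + 2)*(v + 4)*(v + 2)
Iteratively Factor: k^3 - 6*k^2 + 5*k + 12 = (k + 1)*(k^2 - 7*k + 12) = (k - 4)*(k + 1)*(k - 3)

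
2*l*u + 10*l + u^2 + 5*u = (2*l + u)*(u + 5)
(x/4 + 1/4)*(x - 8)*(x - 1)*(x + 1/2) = x^4/4 - 15*x^3/8 - 5*x^2/4 + 15*x/8 + 1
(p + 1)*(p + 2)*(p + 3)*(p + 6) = p^4 + 12*p^3 + 47*p^2 + 72*p + 36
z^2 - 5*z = z*(z - 5)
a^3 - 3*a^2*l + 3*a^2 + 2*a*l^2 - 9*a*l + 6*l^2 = (a + 3)*(a - 2*l)*(a - l)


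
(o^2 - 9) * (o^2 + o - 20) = o^4 + o^3 - 29*o^2 - 9*o + 180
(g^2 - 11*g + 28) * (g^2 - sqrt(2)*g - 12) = g^4 - 11*g^3 - sqrt(2)*g^3 + 11*sqrt(2)*g^2 + 16*g^2 - 28*sqrt(2)*g + 132*g - 336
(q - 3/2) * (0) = 0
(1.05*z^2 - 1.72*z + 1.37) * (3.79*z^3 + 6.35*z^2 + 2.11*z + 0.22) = 3.9795*z^5 + 0.1487*z^4 - 3.5142*z^3 + 5.3013*z^2 + 2.5123*z + 0.3014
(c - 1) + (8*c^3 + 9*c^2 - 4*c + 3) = 8*c^3 + 9*c^2 - 3*c + 2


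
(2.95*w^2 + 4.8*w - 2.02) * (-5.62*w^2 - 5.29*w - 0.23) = -16.579*w^4 - 42.5815*w^3 - 14.7181*w^2 + 9.5818*w + 0.4646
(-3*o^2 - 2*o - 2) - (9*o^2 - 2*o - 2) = -12*o^2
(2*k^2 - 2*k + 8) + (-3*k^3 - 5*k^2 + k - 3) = -3*k^3 - 3*k^2 - k + 5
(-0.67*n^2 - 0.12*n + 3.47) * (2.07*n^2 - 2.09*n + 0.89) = -1.3869*n^4 + 1.1519*n^3 + 6.8374*n^2 - 7.3591*n + 3.0883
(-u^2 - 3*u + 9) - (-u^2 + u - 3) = 12 - 4*u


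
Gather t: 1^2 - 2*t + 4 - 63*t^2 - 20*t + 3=-63*t^2 - 22*t + 8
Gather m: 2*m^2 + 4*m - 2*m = 2*m^2 + 2*m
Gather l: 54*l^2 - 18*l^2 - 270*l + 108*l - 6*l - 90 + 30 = 36*l^2 - 168*l - 60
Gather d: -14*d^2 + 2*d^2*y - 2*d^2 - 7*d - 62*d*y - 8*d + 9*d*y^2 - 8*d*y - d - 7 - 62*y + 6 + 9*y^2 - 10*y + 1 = d^2*(2*y - 16) + d*(9*y^2 - 70*y - 16) + 9*y^2 - 72*y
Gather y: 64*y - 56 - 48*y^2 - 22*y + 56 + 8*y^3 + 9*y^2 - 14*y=8*y^3 - 39*y^2 + 28*y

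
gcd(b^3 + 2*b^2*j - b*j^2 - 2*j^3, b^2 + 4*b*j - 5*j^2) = b - j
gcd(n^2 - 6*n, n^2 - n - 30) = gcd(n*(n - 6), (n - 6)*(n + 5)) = n - 6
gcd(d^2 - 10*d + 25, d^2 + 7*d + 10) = 1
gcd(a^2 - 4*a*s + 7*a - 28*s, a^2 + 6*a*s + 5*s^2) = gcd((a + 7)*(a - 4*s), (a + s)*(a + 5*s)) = 1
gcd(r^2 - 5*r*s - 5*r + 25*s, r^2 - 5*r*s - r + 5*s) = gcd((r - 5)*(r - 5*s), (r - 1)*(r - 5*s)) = r - 5*s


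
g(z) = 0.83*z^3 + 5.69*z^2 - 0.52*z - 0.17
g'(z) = 2.49*z^2 + 11.38*z - 0.52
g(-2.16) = 19.14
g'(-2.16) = -13.48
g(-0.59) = 1.95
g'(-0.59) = -6.37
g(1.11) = 7.40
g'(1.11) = 15.18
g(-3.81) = 38.50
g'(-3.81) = -7.73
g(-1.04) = 5.59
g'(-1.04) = -9.66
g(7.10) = 580.04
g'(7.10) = 205.80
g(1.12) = 7.55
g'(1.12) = 15.35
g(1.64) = 17.94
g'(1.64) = 24.84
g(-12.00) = -608.81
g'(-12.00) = 221.48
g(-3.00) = 30.19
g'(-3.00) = -12.25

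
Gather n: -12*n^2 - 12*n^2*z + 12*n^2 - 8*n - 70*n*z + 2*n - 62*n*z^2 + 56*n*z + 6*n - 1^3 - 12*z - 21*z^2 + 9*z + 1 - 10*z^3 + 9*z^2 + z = -12*n^2*z + n*(-62*z^2 - 14*z) - 10*z^3 - 12*z^2 - 2*z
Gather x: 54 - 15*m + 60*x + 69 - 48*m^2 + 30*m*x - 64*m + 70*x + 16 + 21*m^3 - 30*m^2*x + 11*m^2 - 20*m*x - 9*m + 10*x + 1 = 21*m^3 - 37*m^2 - 88*m + x*(-30*m^2 + 10*m + 140) + 140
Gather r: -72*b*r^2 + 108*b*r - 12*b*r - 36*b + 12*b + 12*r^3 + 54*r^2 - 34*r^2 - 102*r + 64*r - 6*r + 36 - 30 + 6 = -24*b + 12*r^3 + r^2*(20 - 72*b) + r*(96*b - 44) + 12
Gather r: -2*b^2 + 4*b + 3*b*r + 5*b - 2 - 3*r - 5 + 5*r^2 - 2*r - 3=-2*b^2 + 9*b + 5*r^2 + r*(3*b - 5) - 10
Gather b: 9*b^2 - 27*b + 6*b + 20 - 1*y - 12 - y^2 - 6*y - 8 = 9*b^2 - 21*b - y^2 - 7*y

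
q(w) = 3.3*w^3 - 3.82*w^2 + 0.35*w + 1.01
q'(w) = 9.9*w^2 - 7.64*w + 0.35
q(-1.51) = -19.59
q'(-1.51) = 34.46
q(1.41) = 3.16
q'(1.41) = 9.26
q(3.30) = 79.16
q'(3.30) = 82.95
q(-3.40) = -174.04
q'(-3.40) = 140.77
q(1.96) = 11.87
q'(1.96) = 23.41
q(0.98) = 0.79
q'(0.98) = 2.37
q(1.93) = 11.18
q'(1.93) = 22.48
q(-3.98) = -268.94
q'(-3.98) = 187.58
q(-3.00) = -123.52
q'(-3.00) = 112.37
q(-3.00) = -123.52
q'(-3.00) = 112.37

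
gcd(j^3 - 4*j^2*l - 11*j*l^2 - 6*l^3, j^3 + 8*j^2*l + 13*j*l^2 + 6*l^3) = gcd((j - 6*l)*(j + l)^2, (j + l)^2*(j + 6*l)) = j^2 + 2*j*l + l^2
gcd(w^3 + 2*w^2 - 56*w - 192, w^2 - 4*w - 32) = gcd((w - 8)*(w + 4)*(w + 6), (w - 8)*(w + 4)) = w^2 - 4*w - 32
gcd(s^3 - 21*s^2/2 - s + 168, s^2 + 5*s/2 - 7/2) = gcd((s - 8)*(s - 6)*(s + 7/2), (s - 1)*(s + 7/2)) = s + 7/2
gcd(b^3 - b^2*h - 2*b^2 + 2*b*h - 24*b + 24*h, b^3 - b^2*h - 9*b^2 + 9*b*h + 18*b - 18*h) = b^2 - b*h - 6*b + 6*h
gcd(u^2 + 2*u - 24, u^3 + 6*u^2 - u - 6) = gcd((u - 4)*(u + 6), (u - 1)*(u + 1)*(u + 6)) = u + 6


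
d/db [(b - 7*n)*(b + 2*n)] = 2*b - 5*n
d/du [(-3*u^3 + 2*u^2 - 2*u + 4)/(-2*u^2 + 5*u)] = 2*(3*u^4 - 15*u^3 + 3*u^2 + 8*u - 10)/(u^2*(4*u^2 - 20*u + 25))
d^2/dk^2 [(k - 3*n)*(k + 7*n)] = 2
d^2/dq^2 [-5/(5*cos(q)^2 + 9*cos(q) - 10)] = 5*(100*sin(q)^4 - 331*sin(q)^2 - 315*cos(q)/4 + 135*cos(3*q)/4 - 31)/(-5*sin(q)^2 + 9*cos(q) - 5)^3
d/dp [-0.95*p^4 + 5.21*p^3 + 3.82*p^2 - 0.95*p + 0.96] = -3.8*p^3 + 15.63*p^2 + 7.64*p - 0.95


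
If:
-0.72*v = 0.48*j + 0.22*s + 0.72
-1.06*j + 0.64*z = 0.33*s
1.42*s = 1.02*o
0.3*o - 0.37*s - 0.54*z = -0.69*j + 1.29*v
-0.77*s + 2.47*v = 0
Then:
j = -2.14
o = 0.96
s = 0.69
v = 0.22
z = -3.19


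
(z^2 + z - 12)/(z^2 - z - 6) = (z + 4)/(z + 2)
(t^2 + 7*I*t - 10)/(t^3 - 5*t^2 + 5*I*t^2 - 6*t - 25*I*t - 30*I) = (t + 2*I)/(t^2 - 5*t - 6)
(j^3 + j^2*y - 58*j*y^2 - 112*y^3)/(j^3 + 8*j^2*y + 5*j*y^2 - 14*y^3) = (-j + 8*y)/(-j + y)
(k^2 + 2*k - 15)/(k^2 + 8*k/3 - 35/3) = 3*(k - 3)/(3*k - 7)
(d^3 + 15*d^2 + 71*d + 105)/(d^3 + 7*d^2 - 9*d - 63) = (d + 5)/(d - 3)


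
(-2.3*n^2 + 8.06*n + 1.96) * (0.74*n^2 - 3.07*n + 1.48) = -1.702*n^4 + 13.0254*n^3 - 26.6978*n^2 + 5.9116*n + 2.9008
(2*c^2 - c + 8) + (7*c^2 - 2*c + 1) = 9*c^2 - 3*c + 9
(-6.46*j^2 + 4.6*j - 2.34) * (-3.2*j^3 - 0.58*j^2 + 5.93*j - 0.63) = 20.672*j^5 - 10.9732*j^4 - 33.4878*j^3 + 32.705*j^2 - 16.7742*j + 1.4742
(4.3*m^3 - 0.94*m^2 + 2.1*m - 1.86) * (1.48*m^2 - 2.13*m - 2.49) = 6.364*m^5 - 10.5502*m^4 - 5.5968*m^3 - 4.8852*m^2 - 1.2672*m + 4.6314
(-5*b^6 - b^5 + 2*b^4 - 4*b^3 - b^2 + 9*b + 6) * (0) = 0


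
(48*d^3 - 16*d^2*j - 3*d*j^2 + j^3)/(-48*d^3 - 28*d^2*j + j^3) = (-12*d^2 + 7*d*j - j^2)/(12*d^2 + 4*d*j - j^2)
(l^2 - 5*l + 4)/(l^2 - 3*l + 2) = (l - 4)/(l - 2)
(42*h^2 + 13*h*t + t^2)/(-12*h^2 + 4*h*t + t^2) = (7*h + t)/(-2*h + t)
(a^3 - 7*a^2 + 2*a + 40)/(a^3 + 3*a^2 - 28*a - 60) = (a - 4)/(a + 6)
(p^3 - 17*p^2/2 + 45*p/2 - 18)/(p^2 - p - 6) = (p^2 - 11*p/2 + 6)/(p + 2)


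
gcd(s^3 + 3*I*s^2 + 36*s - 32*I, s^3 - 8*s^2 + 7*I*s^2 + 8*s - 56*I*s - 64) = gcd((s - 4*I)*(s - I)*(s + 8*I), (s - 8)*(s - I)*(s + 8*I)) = s^2 + 7*I*s + 8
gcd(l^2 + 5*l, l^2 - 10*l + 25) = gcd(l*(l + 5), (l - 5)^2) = 1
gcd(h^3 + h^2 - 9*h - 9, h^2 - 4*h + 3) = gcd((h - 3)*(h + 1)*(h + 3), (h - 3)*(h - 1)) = h - 3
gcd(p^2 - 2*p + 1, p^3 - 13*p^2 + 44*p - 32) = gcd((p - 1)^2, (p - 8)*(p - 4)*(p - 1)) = p - 1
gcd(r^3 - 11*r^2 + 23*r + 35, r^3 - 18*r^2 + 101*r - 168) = r - 7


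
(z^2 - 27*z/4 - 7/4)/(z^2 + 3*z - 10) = (4*z^2 - 27*z - 7)/(4*(z^2 + 3*z - 10))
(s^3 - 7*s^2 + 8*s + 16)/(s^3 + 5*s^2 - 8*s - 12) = (s^2 - 8*s + 16)/(s^2 + 4*s - 12)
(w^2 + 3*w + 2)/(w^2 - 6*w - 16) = (w + 1)/(w - 8)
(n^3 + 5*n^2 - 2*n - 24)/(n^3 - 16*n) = (n^2 + n - 6)/(n*(n - 4))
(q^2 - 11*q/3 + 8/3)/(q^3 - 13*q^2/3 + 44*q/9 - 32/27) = 9*(q - 1)/(9*q^2 - 15*q + 4)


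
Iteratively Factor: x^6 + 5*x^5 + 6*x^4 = (x)*(x^5 + 5*x^4 + 6*x^3) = x*(x + 2)*(x^4 + 3*x^3) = x^2*(x + 2)*(x^3 + 3*x^2) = x^3*(x + 2)*(x^2 + 3*x) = x^4*(x + 2)*(x + 3)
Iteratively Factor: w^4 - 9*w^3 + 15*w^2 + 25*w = (w - 5)*(w^3 - 4*w^2 - 5*w) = w*(w - 5)*(w^2 - 4*w - 5) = w*(w - 5)*(w + 1)*(w - 5)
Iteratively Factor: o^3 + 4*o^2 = (o + 4)*(o^2) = o*(o + 4)*(o)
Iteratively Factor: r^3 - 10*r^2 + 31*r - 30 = (r - 3)*(r^2 - 7*r + 10) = (r - 3)*(r - 2)*(r - 5)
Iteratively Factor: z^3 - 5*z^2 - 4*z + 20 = (z - 5)*(z^2 - 4) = (z - 5)*(z + 2)*(z - 2)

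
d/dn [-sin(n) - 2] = -cos(n)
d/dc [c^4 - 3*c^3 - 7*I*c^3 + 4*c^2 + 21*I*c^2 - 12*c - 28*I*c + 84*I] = 4*c^3 + c^2*(-9 - 21*I) + c*(8 + 42*I) - 12 - 28*I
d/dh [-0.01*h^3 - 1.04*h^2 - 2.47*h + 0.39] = -0.03*h^2 - 2.08*h - 2.47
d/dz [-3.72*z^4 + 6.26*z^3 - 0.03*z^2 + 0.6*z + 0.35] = -14.88*z^3 + 18.78*z^2 - 0.06*z + 0.6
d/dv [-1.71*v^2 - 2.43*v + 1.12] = -3.42*v - 2.43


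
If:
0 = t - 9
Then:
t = 9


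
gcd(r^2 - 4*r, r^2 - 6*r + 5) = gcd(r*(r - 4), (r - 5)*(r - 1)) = 1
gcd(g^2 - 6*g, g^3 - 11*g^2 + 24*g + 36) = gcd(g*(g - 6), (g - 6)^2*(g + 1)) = g - 6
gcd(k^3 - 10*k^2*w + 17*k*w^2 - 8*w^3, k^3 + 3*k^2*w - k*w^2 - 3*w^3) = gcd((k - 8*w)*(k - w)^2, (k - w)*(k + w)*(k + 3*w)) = -k + w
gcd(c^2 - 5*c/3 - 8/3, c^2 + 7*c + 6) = c + 1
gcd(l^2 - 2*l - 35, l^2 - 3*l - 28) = l - 7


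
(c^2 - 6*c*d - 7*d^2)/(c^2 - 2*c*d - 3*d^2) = (c - 7*d)/(c - 3*d)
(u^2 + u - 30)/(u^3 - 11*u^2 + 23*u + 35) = (u + 6)/(u^2 - 6*u - 7)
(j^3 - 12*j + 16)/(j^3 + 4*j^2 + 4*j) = (j^3 - 12*j + 16)/(j*(j^2 + 4*j + 4))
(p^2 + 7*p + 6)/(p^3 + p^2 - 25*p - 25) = (p + 6)/(p^2 - 25)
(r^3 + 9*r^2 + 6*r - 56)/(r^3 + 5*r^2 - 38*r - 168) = (r - 2)/(r - 6)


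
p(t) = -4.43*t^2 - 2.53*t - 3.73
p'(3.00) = -29.11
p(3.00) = -51.19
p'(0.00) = -2.53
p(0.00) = -3.73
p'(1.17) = -12.90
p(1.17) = -12.75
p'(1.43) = -15.20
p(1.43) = -16.41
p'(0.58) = -7.67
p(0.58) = -6.69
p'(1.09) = -12.19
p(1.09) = -11.75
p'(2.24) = -22.38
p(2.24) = -31.63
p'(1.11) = -12.36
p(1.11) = -12.00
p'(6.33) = -58.61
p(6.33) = -197.25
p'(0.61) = -7.93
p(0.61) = -6.92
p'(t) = -8.86*t - 2.53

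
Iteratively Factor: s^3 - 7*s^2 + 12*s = (s - 4)*(s^2 - 3*s) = s*(s - 4)*(s - 3)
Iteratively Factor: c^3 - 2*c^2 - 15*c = (c + 3)*(c^2 - 5*c) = (c - 5)*(c + 3)*(c)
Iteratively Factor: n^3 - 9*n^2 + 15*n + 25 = (n - 5)*(n^2 - 4*n - 5) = (n - 5)*(n + 1)*(n - 5)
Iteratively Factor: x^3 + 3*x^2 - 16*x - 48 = (x + 3)*(x^2 - 16) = (x - 4)*(x + 3)*(x + 4)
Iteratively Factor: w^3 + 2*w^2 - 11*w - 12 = (w + 4)*(w^2 - 2*w - 3) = (w + 1)*(w + 4)*(w - 3)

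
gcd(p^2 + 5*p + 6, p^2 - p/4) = 1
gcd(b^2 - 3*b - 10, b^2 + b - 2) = b + 2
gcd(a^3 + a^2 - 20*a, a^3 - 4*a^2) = a^2 - 4*a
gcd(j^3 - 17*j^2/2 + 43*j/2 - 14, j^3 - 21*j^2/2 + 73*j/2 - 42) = j^2 - 15*j/2 + 14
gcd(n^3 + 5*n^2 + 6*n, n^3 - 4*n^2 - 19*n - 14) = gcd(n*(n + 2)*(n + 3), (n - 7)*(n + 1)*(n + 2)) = n + 2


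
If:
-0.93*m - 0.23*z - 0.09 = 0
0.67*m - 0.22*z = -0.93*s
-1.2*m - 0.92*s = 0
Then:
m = -0.25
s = 0.32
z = 0.61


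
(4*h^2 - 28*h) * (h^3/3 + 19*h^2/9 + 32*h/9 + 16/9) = 4*h^5/3 - 8*h^4/9 - 404*h^3/9 - 832*h^2/9 - 448*h/9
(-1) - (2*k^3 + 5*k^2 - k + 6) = -2*k^3 - 5*k^2 + k - 7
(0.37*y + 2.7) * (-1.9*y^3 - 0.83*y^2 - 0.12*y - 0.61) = -0.703*y^4 - 5.4371*y^3 - 2.2854*y^2 - 0.5497*y - 1.647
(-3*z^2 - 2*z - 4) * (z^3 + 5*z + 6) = -3*z^5 - 2*z^4 - 19*z^3 - 28*z^2 - 32*z - 24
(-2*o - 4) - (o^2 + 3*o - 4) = -o^2 - 5*o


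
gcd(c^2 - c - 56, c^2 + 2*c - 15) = 1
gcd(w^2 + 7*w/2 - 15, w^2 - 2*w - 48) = w + 6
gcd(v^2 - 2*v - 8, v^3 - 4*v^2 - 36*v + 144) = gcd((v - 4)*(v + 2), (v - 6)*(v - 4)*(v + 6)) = v - 4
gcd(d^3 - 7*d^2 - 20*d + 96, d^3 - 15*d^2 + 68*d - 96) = d^2 - 11*d + 24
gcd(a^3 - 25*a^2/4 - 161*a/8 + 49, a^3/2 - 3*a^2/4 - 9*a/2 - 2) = 1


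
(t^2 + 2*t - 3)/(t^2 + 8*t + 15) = (t - 1)/(t + 5)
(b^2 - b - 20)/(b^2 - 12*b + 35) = (b + 4)/(b - 7)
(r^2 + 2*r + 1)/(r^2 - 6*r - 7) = (r + 1)/(r - 7)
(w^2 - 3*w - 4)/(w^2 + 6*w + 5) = (w - 4)/(w + 5)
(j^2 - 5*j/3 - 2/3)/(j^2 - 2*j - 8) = (-3*j^2 + 5*j + 2)/(3*(-j^2 + 2*j + 8))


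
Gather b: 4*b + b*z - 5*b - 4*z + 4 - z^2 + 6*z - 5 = b*(z - 1) - z^2 + 2*z - 1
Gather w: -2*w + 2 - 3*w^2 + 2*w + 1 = 3 - 3*w^2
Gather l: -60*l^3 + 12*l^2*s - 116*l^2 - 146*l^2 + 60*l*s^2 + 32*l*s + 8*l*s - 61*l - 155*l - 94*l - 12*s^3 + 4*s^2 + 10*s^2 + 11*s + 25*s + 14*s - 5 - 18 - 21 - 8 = -60*l^3 + l^2*(12*s - 262) + l*(60*s^2 + 40*s - 310) - 12*s^3 + 14*s^2 + 50*s - 52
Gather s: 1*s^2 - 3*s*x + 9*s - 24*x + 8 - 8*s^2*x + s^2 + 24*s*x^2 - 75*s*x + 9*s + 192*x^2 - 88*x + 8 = s^2*(2 - 8*x) + s*(24*x^2 - 78*x + 18) + 192*x^2 - 112*x + 16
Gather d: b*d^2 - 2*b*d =b*d^2 - 2*b*d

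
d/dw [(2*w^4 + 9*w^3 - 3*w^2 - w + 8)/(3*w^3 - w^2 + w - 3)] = (6*w^6 - 4*w^5 + 6*w^4 - 157*w^2 + 34*w - 5)/(9*w^6 - 6*w^5 + 7*w^4 - 20*w^3 + 7*w^2 - 6*w + 9)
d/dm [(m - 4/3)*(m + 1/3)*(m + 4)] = 3*m^2 + 6*m - 40/9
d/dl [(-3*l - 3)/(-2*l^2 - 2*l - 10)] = 3*(l^2 + l - (l + 1)*(2*l + 1) + 5)/(2*(l^2 + l + 5)^2)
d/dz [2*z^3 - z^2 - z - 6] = 6*z^2 - 2*z - 1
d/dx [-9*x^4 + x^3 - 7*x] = -36*x^3 + 3*x^2 - 7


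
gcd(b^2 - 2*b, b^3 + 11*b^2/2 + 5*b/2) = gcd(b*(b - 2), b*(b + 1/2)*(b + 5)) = b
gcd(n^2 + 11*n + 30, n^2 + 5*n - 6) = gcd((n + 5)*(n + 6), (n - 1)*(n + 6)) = n + 6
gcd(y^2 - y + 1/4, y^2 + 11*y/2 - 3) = y - 1/2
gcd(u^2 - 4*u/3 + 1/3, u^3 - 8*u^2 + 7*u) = u - 1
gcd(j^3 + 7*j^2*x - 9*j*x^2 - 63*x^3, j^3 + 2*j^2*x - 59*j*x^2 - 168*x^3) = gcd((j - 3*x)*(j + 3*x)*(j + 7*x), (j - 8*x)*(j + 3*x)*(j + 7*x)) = j^2 + 10*j*x + 21*x^2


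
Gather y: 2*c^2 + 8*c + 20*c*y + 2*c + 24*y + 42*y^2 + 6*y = 2*c^2 + 10*c + 42*y^2 + y*(20*c + 30)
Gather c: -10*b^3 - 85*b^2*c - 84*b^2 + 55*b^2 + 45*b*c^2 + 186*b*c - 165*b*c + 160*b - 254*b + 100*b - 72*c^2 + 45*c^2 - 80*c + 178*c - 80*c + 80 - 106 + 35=-10*b^3 - 29*b^2 + 6*b + c^2*(45*b - 27) + c*(-85*b^2 + 21*b + 18) + 9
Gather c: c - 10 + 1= c - 9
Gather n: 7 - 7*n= 7 - 7*n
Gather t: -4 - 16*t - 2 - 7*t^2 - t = -7*t^2 - 17*t - 6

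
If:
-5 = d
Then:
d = -5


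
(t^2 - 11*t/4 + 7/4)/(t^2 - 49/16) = 4*(t - 1)/(4*t + 7)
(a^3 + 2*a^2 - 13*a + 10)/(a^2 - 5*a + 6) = (a^2 + 4*a - 5)/(a - 3)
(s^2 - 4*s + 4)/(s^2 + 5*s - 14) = (s - 2)/(s + 7)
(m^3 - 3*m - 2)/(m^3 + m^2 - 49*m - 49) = (m^2 - m - 2)/(m^2 - 49)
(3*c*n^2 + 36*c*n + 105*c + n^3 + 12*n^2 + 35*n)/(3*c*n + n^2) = n + 12 + 35/n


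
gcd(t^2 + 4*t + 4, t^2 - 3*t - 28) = 1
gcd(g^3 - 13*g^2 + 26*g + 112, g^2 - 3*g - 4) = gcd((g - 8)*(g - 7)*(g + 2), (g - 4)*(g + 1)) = 1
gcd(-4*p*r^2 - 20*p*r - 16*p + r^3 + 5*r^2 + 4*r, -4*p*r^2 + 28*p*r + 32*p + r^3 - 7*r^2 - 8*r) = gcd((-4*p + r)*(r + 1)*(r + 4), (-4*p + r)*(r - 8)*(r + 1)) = 4*p*r + 4*p - r^2 - r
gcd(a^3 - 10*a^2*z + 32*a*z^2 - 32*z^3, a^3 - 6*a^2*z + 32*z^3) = a^2 - 8*a*z + 16*z^2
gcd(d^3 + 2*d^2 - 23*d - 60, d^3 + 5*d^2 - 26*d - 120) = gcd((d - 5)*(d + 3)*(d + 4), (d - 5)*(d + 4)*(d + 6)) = d^2 - d - 20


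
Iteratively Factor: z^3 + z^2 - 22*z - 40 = (z + 4)*(z^2 - 3*z - 10) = (z + 2)*(z + 4)*(z - 5)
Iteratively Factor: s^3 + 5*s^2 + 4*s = (s + 1)*(s^2 + 4*s) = (s + 1)*(s + 4)*(s)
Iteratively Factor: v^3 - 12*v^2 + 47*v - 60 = (v - 3)*(v^2 - 9*v + 20) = (v - 5)*(v - 3)*(v - 4)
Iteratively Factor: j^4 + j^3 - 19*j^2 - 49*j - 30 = (j - 5)*(j^3 + 6*j^2 + 11*j + 6) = (j - 5)*(j + 3)*(j^2 + 3*j + 2) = (j - 5)*(j + 2)*(j + 3)*(j + 1)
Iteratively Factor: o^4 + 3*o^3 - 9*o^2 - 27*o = (o + 3)*(o^3 - 9*o) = o*(o + 3)*(o^2 - 9) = o*(o + 3)^2*(o - 3)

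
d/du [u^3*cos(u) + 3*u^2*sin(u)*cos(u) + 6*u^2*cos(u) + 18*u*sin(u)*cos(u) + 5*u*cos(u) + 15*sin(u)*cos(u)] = -u^3*sin(u) - 6*u^2*sin(u) + 3*u^2*cos(u) + 3*u^2*cos(2*u) - 5*u*sin(u) + 3*u*sin(2*u) + 12*u*cos(u) + 18*u*cos(2*u) + 9*sin(2*u) + 5*cos(u) + 15*cos(2*u)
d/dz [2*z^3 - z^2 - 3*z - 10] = 6*z^2 - 2*z - 3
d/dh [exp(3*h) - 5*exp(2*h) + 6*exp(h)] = (3*exp(2*h) - 10*exp(h) + 6)*exp(h)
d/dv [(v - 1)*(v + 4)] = 2*v + 3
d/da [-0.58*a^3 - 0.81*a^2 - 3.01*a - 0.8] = -1.74*a^2 - 1.62*a - 3.01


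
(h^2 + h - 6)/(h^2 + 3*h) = (h - 2)/h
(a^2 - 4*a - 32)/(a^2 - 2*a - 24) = (a - 8)/(a - 6)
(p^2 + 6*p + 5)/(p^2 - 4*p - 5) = (p + 5)/(p - 5)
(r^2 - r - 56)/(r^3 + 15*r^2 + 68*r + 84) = (r - 8)/(r^2 + 8*r + 12)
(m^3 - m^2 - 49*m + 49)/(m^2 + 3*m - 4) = (m^2 - 49)/(m + 4)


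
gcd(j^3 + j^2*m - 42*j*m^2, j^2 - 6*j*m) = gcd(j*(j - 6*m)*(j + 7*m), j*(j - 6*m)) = j^2 - 6*j*m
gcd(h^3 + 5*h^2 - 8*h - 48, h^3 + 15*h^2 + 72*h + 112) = h^2 + 8*h + 16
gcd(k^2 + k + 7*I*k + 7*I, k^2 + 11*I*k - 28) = k + 7*I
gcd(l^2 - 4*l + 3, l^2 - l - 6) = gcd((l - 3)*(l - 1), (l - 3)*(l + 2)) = l - 3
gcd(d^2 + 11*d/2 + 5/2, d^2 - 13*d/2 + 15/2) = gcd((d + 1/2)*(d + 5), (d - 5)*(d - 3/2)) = 1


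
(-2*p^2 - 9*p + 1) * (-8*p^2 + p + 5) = 16*p^4 + 70*p^3 - 27*p^2 - 44*p + 5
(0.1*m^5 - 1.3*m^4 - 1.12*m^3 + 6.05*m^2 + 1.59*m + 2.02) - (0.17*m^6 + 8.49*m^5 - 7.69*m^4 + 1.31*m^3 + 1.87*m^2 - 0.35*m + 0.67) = -0.17*m^6 - 8.39*m^5 + 6.39*m^4 - 2.43*m^3 + 4.18*m^2 + 1.94*m + 1.35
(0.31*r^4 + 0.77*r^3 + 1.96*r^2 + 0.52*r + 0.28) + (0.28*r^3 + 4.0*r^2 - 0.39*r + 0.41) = 0.31*r^4 + 1.05*r^3 + 5.96*r^2 + 0.13*r + 0.69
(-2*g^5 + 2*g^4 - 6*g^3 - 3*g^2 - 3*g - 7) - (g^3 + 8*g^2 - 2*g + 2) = -2*g^5 + 2*g^4 - 7*g^3 - 11*g^2 - g - 9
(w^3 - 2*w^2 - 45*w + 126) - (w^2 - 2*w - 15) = w^3 - 3*w^2 - 43*w + 141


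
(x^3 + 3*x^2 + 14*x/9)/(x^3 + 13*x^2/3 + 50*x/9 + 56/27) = 3*x/(3*x + 4)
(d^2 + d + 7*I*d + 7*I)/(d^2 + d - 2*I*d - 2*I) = (d + 7*I)/(d - 2*I)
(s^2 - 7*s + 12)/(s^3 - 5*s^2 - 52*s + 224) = (s - 3)/(s^2 - s - 56)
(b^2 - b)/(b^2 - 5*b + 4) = b/(b - 4)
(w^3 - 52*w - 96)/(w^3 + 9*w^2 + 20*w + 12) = (w - 8)/(w + 1)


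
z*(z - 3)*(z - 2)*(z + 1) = z^4 - 4*z^3 + z^2 + 6*z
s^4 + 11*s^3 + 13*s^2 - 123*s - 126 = (s - 3)*(s + 1)*(s + 6)*(s + 7)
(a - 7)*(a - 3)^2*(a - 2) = a^4 - 15*a^3 + 77*a^2 - 165*a + 126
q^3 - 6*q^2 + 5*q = q*(q - 5)*(q - 1)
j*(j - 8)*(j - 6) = j^3 - 14*j^2 + 48*j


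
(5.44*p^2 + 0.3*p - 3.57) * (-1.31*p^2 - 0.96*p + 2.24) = -7.1264*p^4 - 5.6154*p^3 + 16.5743*p^2 + 4.0992*p - 7.9968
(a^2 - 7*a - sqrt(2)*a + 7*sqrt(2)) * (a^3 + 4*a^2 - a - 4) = a^5 - 3*a^4 - sqrt(2)*a^4 - 29*a^3 + 3*sqrt(2)*a^3 + 3*a^2 + 29*sqrt(2)*a^2 - 3*sqrt(2)*a + 28*a - 28*sqrt(2)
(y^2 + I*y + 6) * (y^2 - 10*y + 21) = y^4 - 10*y^3 + I*y^3 + 27*y^2 - 10*I*y^2 - 60*y + 21*I*y + 126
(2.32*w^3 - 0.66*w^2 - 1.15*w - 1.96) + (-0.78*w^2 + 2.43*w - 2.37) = 2.32*w^3 - 1.44*w^2 + 1.28*w - 4.33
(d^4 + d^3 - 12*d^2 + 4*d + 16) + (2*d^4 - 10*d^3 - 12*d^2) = 3*d^4 - 9*d^3 - 24*d^2 + 4*d + 16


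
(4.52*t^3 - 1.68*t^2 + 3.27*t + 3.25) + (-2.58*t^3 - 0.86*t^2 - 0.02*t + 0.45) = 1.94*t^3 - 2.54*t^2 + 3.25*t + 3.7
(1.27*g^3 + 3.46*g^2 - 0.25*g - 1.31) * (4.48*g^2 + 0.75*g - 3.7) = 5.6896*g^5 + 16.4533*g^4 - 3.224*g^3 - 18.8583*g^2 - 0.0575*g + 4.847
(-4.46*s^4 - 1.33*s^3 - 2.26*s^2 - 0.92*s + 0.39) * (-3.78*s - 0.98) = 16.8588*s^5 + 9.3982*s^4 + 9.8462*s^3 + 5.6924*s^2 - 0.5726*s - 0.3822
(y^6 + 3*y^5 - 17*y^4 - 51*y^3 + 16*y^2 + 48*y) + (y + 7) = y^6 + 3*y^5 - 17*y^4 - 51*y^3 + 16*y^2 + 49*y + 7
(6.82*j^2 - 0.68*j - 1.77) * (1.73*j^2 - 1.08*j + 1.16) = 11.7986*j^4 - 8.542*j^3 + 5.5835*j^2 + 1.1228*j - 2.0532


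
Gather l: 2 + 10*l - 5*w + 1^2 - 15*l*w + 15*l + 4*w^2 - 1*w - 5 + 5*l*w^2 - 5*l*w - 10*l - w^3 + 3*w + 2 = l*(5*w^2 - 20*w + 15) - w^3 + 4*w^2 - 3*w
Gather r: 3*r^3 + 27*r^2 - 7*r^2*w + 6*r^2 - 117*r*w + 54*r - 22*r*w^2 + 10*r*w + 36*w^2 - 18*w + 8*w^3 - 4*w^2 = 3*r^3 + r^2*(33 - 7*w) + r*(-22*w^2 - 107*w + 54) + 8*w^3 + 32*w^2 - 18*w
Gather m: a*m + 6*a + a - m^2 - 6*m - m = 7*a - m^2 + m*(a - 7)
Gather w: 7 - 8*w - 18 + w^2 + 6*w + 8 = w^2 - 2*w - 3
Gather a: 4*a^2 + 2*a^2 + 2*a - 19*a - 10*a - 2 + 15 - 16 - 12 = 6*a^2 - 27*a - 15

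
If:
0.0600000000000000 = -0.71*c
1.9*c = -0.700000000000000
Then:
No Solution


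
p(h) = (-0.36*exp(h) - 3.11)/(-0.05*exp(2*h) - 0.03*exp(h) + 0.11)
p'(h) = (-0.36*exp(h) - 3.11)*(0.1*exp(2*h) + 0.03*exp(h))/(-0.05*exp(2*h) - 0.03*exp(h) + 0.11)^2 - 0.36*exp(h)/(-0.05*exp(2*h) - 0.03*exp(h) + 0.11) = (-(0.1*exp(h) + 0.03)*(0.36*exp(h) + 3.11) + 0.018*exp(2*h) + 0.0108*exp(h) - 0.0396)*exp(h)/(0.05*exp(2*h) + 0.03*exp(h) - 0.11)^2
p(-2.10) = -29.87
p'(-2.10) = -1.88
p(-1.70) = -30.88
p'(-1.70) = -3.29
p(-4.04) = -28.47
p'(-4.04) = -0.20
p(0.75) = 21.80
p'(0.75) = -58.53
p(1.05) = 10.78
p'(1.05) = -22.64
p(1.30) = 6.58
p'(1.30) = -12.28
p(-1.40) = -32.13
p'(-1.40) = -5.24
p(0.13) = -320.33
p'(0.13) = -4813.91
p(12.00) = 0.00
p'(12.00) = 0.00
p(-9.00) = -28.27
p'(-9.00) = 0.00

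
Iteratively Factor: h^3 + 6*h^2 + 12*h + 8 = (h + 2)*(h^2 + 4*h + 4) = (h + 2)^2*(h + 2)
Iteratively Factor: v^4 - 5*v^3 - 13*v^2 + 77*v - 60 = (v + 4)*(v^3 - 9*v^2 + 23*v - 15) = (v - 5)*(v + 4)*(v^2 - 4*v + 3) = (v - 5)*(v - 3)*(v + 4)*(v - 1)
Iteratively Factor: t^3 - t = (t - 1)*(t^2 + t) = (t - 1)*(t + 1)*(t)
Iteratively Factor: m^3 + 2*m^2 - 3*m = (m + 3)*(m^2 - m) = m*(m + 3)*(m - 1)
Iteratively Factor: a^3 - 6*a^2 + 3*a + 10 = (a - 2)*(a^2 - 4*a - 5) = (a - 5)*(a - 2)*(a + 1)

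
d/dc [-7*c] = -7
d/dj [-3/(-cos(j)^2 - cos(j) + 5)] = 3*(2*cos(j) + 1)*sin(j)/(cos(j)^2 + cos(j) - 5)^2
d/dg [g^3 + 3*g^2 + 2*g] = 3*g^2 + 6*g + 2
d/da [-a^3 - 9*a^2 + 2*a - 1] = -3*a^2 - 18*a + 2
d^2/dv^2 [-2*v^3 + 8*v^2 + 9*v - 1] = 16 - 12*v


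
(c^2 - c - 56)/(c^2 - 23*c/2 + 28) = 2*(c + 7)/(2*c - 7)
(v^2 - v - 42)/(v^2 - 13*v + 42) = (v + 6)/(v - 6)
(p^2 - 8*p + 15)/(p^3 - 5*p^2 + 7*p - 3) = (p - 5)/(p^2 - 2*p + 1)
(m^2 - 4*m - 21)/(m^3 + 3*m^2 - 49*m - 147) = 1/(m + 7)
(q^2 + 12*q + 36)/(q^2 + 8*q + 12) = (q + 6)/(q + 2)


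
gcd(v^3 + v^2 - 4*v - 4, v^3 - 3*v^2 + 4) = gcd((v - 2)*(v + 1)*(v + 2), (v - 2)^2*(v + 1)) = v^2 - v - 2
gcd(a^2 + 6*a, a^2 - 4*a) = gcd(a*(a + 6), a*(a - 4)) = a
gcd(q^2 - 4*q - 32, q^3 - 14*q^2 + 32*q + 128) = q - 8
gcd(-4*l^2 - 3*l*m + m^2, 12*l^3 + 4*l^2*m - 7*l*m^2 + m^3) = l + m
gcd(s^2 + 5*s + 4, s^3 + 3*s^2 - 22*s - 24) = s + 1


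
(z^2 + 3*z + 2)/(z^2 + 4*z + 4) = (z + 1)/(z + 2)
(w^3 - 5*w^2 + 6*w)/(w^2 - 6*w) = (w^2 - 5*w + 6)/(w - 6)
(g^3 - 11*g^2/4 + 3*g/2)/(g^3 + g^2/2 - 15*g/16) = 4*(g - 2)/(4*g + 5)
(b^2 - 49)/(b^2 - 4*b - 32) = (49 - b^2)/(-b^2 + 4*b + 32)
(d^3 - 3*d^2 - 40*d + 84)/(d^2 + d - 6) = (d^2 - d - 42)/(d + 3)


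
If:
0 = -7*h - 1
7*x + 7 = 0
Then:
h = -1/7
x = -1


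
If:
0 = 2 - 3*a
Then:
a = 2/3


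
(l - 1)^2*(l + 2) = l^3 - 3*l + 2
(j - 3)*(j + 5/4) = j^2 - 7*j/4 - 15/4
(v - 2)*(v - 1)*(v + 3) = v^3 - 7*v + 6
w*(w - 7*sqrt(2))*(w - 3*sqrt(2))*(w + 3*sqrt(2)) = w^4 - 7*sqrt(2)*w^3 - 18*w^2 + 126*sqrt(2)*w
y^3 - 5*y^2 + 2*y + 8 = (y - 4)*(y - 2)*(y + 1)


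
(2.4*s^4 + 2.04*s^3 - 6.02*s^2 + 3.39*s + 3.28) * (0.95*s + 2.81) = 2.28*s^5 + 8.682*s^4 + 0.0134000000000007*s^3 - 13.6957*s^2 + 12.6419*s + 9.2168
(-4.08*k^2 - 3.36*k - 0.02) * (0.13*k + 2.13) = -0.5304*k^3 - 9.1272*k^2 - 7.1594*k - 0.0426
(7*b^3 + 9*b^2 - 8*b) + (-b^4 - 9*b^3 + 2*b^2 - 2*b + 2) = -b^4 - 2*b^3 + 11*b^2 - 10*b + 2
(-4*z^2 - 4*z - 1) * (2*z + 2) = -8*z^3 - 16*z^2 - 10*z - 2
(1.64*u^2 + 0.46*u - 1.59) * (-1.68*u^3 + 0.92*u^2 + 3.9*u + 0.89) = -2.7552*u^5 + 0.736*u^4 + 9.4904*u^3 + 1.7908*u^2 - 5.7916*u - 1.4151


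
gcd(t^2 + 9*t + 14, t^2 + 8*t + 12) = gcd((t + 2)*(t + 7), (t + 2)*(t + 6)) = t + 2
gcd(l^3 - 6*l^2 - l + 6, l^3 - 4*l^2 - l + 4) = l^2 - 1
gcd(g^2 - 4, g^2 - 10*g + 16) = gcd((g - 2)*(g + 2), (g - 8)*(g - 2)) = g - 2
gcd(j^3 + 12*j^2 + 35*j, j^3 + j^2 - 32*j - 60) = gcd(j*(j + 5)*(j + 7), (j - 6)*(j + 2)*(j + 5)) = j + 5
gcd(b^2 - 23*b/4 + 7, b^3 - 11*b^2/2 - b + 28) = b - 4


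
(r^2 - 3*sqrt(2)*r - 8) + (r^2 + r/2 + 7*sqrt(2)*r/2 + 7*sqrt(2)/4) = 2*r^2 + r/2 + sqrt(2)*r/2 - 8 + 7*sqrt(2)/4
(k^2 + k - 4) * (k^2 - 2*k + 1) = k^4 - k^3 - 5*k^2 + 9*k - 4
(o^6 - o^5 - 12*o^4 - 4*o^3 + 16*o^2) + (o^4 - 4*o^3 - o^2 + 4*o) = o^6 - o^5 - 11*o^4 - 8*o^3 + 15*o^2 + 4*o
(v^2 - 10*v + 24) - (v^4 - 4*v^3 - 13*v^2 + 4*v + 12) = -v^4 + 4*v^3 + 14*v^2 - 14*v + 12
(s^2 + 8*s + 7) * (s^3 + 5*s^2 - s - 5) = s^5 + 13*s^4 + 46*s^3 + 22*s^2 - 47*s - 35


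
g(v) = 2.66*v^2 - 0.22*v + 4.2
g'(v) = 5.32*v - 0.22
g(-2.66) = 23.61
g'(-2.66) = -14.37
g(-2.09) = 16.28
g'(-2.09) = -11.34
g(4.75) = 63.17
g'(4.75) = 25.05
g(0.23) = 4.29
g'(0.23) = 1.00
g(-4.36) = 55.72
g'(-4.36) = -23.42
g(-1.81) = 13.31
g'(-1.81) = -9.85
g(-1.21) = 8.36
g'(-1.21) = -6.66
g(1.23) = 7.95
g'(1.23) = 6.32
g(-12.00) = 389.88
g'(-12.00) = -64.06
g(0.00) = 4.20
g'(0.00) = -0.22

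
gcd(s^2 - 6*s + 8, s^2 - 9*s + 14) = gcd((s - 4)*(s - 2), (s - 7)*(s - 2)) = s - 2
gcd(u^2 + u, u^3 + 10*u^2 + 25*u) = u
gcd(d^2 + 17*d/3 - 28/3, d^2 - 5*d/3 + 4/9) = d - 4/3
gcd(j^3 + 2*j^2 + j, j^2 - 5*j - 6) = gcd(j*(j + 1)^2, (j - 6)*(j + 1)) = j + 1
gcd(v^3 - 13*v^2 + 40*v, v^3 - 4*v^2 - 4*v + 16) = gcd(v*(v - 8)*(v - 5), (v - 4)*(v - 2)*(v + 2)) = 1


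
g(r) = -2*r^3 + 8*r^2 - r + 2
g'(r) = -6*r^2 + 16*r - 1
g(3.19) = 15.30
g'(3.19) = -11.02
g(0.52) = 3.36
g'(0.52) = 5.70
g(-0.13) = 2.27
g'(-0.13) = -3.18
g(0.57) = 3.66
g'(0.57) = 6.17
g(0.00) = 2.00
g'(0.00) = -1.00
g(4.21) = -9.65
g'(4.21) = -39.98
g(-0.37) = 3.57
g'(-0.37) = -7.74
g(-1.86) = 44.41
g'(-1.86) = -51.52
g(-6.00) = 728.00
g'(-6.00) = -313.00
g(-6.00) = 728.00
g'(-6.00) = -313.00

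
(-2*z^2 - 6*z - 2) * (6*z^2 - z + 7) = -12*z^4 - 34*z^3 - 20*z^2 - 40*z - 14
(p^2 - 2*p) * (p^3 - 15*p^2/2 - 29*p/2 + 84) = p^5 - 19*p^4/2 + p^3/2 + 113*p^2 - 168*p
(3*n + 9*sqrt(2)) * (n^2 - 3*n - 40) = 3*n^3 - 9*n^2 + 9*sqrt(2)*n^2 - 120*n - 27*sqrt(2)*n - 360*sqrt(2)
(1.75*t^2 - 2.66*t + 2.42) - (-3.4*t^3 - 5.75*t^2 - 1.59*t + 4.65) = 3.4*t^3 + 7.5*t^2 - 1.07*t - 2.23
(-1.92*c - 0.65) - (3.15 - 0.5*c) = -1.42*c - 3.8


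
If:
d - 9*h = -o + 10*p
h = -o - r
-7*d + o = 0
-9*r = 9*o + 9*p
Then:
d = -19*r/141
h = -8*r/141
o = -133*r/141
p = -8*r/141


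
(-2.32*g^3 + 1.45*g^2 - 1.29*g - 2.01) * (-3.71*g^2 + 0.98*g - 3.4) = 8.6072*g^5 - 7.6531*g^4 + 14.0949*g^3 + 1.2629*g^2 + 2.4162*g + 6.834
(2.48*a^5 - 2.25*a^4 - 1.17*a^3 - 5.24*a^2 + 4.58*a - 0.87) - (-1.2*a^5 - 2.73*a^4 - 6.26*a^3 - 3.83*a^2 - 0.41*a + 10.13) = 3.68*a^5 + 0.48*a^4 + 5.09*a^3 - 1.41*a^2 + 4.99*a - 11.0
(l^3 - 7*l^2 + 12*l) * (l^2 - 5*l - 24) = l^5 - 12*l^4 + 23*l^3 + 108*l^2 - 288*l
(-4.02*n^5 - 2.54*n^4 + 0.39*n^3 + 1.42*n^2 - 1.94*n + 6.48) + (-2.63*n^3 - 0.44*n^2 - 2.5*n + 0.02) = -4.02*n^5 - 2.54*n^4 - 2.24*n^3 + 0.98*n^2 - 4.44*n + 6.5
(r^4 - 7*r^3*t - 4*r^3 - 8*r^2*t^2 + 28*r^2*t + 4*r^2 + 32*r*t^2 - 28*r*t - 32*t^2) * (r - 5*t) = r^5 - 12*r^4*t - 4*r^4 + 27*r^3*t^2 + 48*r^3*t + 4*r^3 + 40*r^2*t^3 - 108*r^2*t^2 - 48*r^2*t - 160*r*t^3 + 108*r*t^2 + 160*t^3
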